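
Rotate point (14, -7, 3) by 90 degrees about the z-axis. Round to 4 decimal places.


x' = 14*cos(90) - -7*sin(90) = 7
y' = 14*sin(90) + -7*cos(90) = 14
z' = 3

(7, 14, 3)


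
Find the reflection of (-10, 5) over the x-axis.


Reflection across x-axis: (x, y) -> (x, -y)
(-10, 5) -> (-10, -5)

(-10, -5)


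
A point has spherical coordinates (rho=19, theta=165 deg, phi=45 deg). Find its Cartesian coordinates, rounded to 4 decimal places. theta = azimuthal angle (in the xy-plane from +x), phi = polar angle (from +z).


x = 19 * sin(45) * cos(165) = -12.9772
y = 19 * sin(45) * sin(165) = 3.4772
z = 19 * cos(45) = 13.435

(-12.9772, 3.4772, 13.435)


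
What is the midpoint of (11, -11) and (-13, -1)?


Midpoint = ((11+-13)/2, (-11+-1)/2) = (-1, -6)

(-1, -6)


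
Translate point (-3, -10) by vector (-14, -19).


Translation: (x+dx, y+dy) = (-3+-14, -10+-19) = (-17, -29)

(-17, -29)


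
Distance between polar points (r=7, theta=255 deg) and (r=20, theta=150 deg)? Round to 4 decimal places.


d = sqrt(r1^2 + r2^2 - 2*r1*r2*cos(t2-t1))
d = sqrt(7^2 + 20^2 - 2*7*20*cos(150-255)) = 22.8357

22.8357


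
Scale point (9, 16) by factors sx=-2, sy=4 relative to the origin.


Scaling: (x*sx, y*sy) = (9*-2, 16*4) = (-18, 64)

(-18, 64)


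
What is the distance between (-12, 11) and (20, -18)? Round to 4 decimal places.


d = sqrt((20--12)^2 + (-18-11)^2) = 43.1856

43.1856


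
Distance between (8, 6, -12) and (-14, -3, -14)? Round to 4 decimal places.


d = sqrt((-14-8)^2 + (-3-6)^2 + (-14--12)^2) = 23.8537

23.8537


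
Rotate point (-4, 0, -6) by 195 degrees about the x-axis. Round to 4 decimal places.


x' = -4
y' = 0*cos(195) - -6*sin(195) = -1.5529
z' = 0*sin(195) + -6*cos(195) = 5.7956

(-4, -1.5529, 5.7956)


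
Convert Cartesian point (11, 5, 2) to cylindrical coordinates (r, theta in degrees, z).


r = sqrt(11^2 + 5^2) = 12.083
theta = atan2(5, 11) = 24.444 deg
z = 2

r = 12.083, theta = 24.444 deg, z = 2


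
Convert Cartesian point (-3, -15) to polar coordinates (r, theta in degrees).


r = sqrt((-3)^2 + (-15)^2) = 15.2971
theta = atan2(-15, -3) = 258.6901 degrees

r = 15.2971, theta = 258.6901 degrees


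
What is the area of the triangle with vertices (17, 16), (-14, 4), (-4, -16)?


Area = |x1(y2-y3) + x2(y3-y1) + x3(y1-y2)| / 2
= |17*(4--16) + -14*(-16-16) + -4*(16-4)| / 2
= 370

370


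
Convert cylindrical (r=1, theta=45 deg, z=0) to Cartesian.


x = 1 * cos(45) = 0.7071
y = 1 * sin(45) = 0.7071
z = 0

(0.7071, 0.7071, 0)


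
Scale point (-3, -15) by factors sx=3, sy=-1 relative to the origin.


Scaling: (x*sx, y*sy) = (-3*3, -15*-1) = (-9, 15)

(-9, 15)


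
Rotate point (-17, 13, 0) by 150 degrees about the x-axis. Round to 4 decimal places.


x' = -17
y' = 13*cos(150) - 0*sin(150) = -11.2583
z' = 13*sin(150) + 0*cos(150) = 6.5

(-17, -11.2583, 6.5)


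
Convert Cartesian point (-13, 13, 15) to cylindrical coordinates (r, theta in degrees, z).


r = sqrt((-13)^2 + 13^2) = 18.3848
theta = atan2(13, -13) = 135 deg
z = 15

r = 18.3848, theta = 135 deg, z = 15


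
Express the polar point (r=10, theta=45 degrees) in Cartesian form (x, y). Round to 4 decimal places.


x = 10 * cos(45) = 7.0711
y = 10 * sin(45) = 7.0711

(7.0711, 7.0711)


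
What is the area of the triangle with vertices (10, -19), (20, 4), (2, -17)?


Area = |x1(y2-y3) + x2(y3-y1) + x3(y1-y2)| / 2
= |10*(4--17) + 20*(-17--19) + 2*(-19-4)| / 2
= 102

102


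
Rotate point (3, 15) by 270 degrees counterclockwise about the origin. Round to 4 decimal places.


x' = 3*cos(270) - 15*sin(270) = 15
y' = 3*sin(270) + 15*cos(270) = -3

(15, -3)


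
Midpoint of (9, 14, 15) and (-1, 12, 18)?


Midpoint = ((9+-1)/2, (14+12)/2, (15+18)/2) = (4, 13, 16.5)

(4, 13, 16.5)


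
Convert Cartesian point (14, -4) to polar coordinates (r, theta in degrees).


r = sqrt(14^2 + (-4)^2) = 14.5602
theta = atan2(-4, 14) = 344.0546 degrees

r = 14.5602, theta = 344.0546 degrees


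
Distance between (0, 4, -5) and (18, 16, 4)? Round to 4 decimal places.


d = sqrt((18-0)^2 + (16-4)^2 + (4--5)^2) = 23.4307

23.4307


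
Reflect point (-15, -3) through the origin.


Reflection through origin: (x, y) -> (-x, -y)
(-15, -3) -> (15, 3)

(15, 3)


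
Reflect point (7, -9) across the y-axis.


Reflection across y-axis: (x, y) -> (-x, y)
(7, -9) -> (-7, -9)

(-7, -9)


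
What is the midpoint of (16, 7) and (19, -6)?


Midpoint = ((16+19)/2, (7+-6)/2) = (17.5, 0.5)

(17.5, 0.5)


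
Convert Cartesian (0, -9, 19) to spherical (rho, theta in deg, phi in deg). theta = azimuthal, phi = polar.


rho = sqrt(0^2 + (-9)^2 + 19^2) = 21.0238
theta = atan2(-9, 0) = 270 deg
phi = acos(19/21.0238) = 25.3462 deg

rho = 21.0238, theta = 270 deg, phi = 25.3462 deg


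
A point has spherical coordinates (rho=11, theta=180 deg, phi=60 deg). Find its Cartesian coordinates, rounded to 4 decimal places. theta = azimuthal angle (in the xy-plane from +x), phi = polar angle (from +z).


x = 11 * sin(60) * cos(180) = -9.5263
y = 11 * sin(60) * sin(180) = 0
z = 11 * cos(60) = 5.5

(-9.5263, 0, 5.5)


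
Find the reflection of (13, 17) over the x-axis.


Reflection across x-axis: (x, y) -> (x, -y)
(13, 17) -> (13, -17)

(13, -17)


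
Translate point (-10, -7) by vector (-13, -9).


Translation: (x+dx, y+dy) = (-10+-13, -7+-9) = (-23, -16)

(-23, -16)


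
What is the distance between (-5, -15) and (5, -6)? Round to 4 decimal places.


d = sqrt((5--5)^2 + (-6--15)^2) = 13.4536

13.4536


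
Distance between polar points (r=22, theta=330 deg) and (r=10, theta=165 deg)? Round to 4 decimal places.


d = sqrt(r1^2 + r2^2 - 2*r1*r2*cos(t2-t1))
d = sqrt(22^2 + 10^2 - 2*22*10*cos(165-330)) = 31.7649

31.7649


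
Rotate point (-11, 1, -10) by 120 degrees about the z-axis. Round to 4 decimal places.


x' = -11*cos(120) - 1*sin(120) = 4.634
y' = -11*sin(120) + 1*cos(120) = -10.0263
z' = -10

(4.634, -10.0263, -10)


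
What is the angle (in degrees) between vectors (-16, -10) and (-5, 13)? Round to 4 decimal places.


dot = -16*-5 + -10*13 = -50
|u| = 18.868, |v| = 13.9284
cos(angle) = -0.1903
angle = 100.9679 degrees

100.9679 degrees


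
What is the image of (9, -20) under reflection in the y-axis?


Reflection across y-axis: (x, y) -> (-x, y)
(9, -20) -> (-9, -20)

(-9, -20)


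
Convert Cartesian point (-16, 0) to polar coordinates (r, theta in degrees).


r = sqrt((-16)^2 + 0^2) = 16
theta = atan2(0, -16) = 180 degrees

r = 16, theta = 180 degrees


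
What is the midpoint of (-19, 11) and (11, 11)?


Midpoint = ((-19+11)/2, (11+11)/2) = (-4, 11)

(-4, 11)


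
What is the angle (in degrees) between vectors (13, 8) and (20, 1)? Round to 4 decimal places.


dot = 13*20 + 8*1 = 268
|u| = 15.2643, |v| = 20.025
cos(angle) = 0.8768
angle = 28.7451 degrees

28.7451 degrees


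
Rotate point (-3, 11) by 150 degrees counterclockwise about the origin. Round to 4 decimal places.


x' = -3*cos(150) - 11*sin(150) = -2.9019
y' = -3*sin(150) + 11*cos(150) = -11.0263

(-2.9019, -11.0263)


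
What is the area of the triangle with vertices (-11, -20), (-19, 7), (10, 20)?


Area = |x1(y2-y3) + x2(y3-y1) + x3(y1-y2)| / 2
= |-11*(7-20) + -19*(20--20) + 10*(-20-7)| / 2
= 443.5

443.5


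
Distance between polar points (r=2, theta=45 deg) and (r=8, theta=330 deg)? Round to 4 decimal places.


d = sqrt(r1^2 + r2^2 - 2*r1*r2*cos(t2-t1))
d = sqrt(2^2 + 8^2 - 2*2*8*cos(330-45)) = 7.7277

7.7277


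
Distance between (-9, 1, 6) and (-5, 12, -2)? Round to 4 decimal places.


d = sqrt((-5--9)^2 + (12-1)^2 + (-2-6)^2) = 14.1774

14.1774


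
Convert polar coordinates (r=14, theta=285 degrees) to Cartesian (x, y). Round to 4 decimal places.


x = 14 * cos(285) = 3.6235
y = 14 * sin(285) = -13.523

(3.6235, -13.523)


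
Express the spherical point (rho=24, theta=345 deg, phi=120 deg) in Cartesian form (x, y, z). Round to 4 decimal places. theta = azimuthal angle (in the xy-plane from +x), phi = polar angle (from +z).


x = 24 * sin(120) * cos(345) = 20.0764
y = 24 * sin(120) * sin(345) = -5.3795
z = 24 * cos(120) = -12

(20.0764, -5.3795, -12)


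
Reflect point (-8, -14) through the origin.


Reflection through origin: (x, y) -> (-x, -y)
(-8, -14) -> (8, 14)

(8, 14)


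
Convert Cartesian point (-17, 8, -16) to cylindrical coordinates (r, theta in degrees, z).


r = sqrt((-17)^2 + 8^2) = 18.7883
theta = atan2(8, -17) = 154.7989 deg
z = -16

r = 18.7883, theta = 154.7989 deg, z = -16


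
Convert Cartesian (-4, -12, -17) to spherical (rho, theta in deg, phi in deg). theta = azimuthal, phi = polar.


rho = sqrt((-4)^2 + (-12)^2 + (-17)^2) = 21.1896
theta = atan2(-12, -4) = 251.5651 deg
phi = acos(-17/21.1896) = 143.3483 deg

rho = 21.1896, theta = 251.5651 deg, phi = 143.3483 deg


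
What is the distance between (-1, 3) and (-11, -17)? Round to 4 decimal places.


d = sqrt((-11--1)^2 + (-17-3)^2) = 22.3607

22.3607


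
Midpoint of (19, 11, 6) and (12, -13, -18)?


Midpoint = ((19+12)/2, (11+-13)/2, (6+-18)/2) = (15.5, -1, -6)

(15.5, -1, -6)


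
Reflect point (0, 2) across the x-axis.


Reflection across x-axis: (x, y) -> (x, -y)
(0, 2) -> (0, -2)

(0, -2)


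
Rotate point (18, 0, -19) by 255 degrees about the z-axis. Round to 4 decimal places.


x' = 18*cos(255) - 0*sin(255) = -4.6587
y' = 18*sin(255) + 0*cos(255) = -17.3867
z' = -19

(-4.6587, -17.3867, -19)


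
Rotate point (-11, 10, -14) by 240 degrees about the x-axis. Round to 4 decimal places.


x' = -11
y' = 10*cos(240) - -14*sin(240) = -17.1244
z' = 10*sin(240) + -14*cos(240) = -1.6603

(-11, -17.1244, -1.6603)


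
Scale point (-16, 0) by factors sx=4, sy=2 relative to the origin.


Scaling: (x*sx, y*sy) = (-16*4, 0*2) = (-64, 0)

(-64, 0)


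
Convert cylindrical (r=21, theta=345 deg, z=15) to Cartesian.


x = 21 * cos(345) = 20.2844
y = 21 * sin(345) = -5.4352
z = 15

(20.2844, -5.4352, 15)


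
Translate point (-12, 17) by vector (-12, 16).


Translation: (x+dx, y+dy) = (-12+-12, 17+16) = (-24, 33)

(-24, 33)


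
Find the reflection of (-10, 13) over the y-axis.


Reflection across y-axis: (x, y) -> (-x, y)
(-10, 13) -> (10, 13)

(10, 13)


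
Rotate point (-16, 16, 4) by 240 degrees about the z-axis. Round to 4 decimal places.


x' = -16*cos(240) - 16*sin(240) = 21.8564
y' = -16*sin(240) + 16*cos(240) = 5.8564
z' = 4

(21.8564, 5.8564, 4)


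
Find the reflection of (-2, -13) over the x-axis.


Reflection across x-axis: (x, y) -> (x, -y)
(-2, -13) -> (-2, 13)

(-2, 13)


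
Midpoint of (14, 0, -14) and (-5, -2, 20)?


Midpoint = ((14+-5)/2, (0+-2)/2, (-14+20)/2) = (4.5, -1, 3)

(4.5, -1, 3)


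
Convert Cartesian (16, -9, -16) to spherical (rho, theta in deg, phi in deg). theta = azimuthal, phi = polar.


rho = sqrt(16^2 + (-9)^2 + (-16)^2) = 24.3516
theta = atan2(-9, 16) = 330.6422 deg
phi = acos(-16/24.3516) = 131.0746 deg

rho = 24.3516, theta = 330.6422 deg, phi = 131.0746 deg


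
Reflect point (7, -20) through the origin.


Reflection through origin: (x, y) -> (-x, -y)
(7, -20) -> (-7, 20)

(-7, 20)


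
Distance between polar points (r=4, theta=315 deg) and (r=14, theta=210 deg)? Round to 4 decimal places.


d = sqrt(r1^2 + r2^2 - 2*r1*r2*cos(t2-t1))
d = sqrt(4^2 + 14^2 - 2*4*14*cos(210-315)) = 15.5238

15.5238


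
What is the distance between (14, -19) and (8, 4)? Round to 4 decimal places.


d = sqrt((8-14)^2 + (4--19)^2) = 23.7697

23.7697


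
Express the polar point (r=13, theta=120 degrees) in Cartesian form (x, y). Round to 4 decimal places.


x = 13 * cos(120) = -6.5
y = 13 * sin(120) = 11.2583

(-6.5, 11.2583)


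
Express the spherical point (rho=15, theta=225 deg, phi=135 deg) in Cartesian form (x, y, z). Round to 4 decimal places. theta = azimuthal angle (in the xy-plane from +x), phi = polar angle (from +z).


x = 15 * sin(135) * cos(225) = -7.5
y = 15 * sin(135) * sin(225) = -7.5
z = 15 * cos(135) = -10.6066

(-7.5, -7.5, -10.6066)


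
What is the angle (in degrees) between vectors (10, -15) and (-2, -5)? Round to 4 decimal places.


dot = 10*-2 + -15*-5 = 55
|u| = 18.0278, |v| = 5.3852
cos(angle) = 0.5665
angle = 55.4915 degrees

55.4915 degrees


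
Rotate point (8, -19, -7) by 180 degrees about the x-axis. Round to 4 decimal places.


x' = 8
y' = -19*cos(180) - -7*sin(180) = 19
z' = -19*sin(180) + -7*cos(180) = 7

(8, 19, 7)


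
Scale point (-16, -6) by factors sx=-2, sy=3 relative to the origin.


Scaling: (x*sx, y*sy) = (-16*-2, -6*3) = (32, -18)

(32, -18)


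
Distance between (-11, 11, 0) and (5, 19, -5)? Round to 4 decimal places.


d = sqrt((5--11)^2 + (19-11)^2 + (-5-0)^2) = 18.5742

18.5742


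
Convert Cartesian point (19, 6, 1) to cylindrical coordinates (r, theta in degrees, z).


r = sqrt(19^2 + 6^2) = 19.9249
theta = atan2(6, 19) = 17.5256 deg
z = 1

r = 19.9249, theta = 17.5256 deg, z = 1


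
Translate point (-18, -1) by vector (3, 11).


Translation: (x+dx, y+dy) = (-18+3, -1+11) = (-15, 10)

(-15, 10)


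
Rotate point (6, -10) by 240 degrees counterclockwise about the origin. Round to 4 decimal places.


x' = 6*cos(240) - -10*sin(240) = -11.6603
y' = 6*sin(240) + -10*cos(240) = -0.1962

(-11.6603, -0.1962)


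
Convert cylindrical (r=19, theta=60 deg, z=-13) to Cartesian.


x = 19 * cos(60) = 9.5
y = 19 * sin(60) = 16.4545
z = -13

(9.5, 16.4545, -13)


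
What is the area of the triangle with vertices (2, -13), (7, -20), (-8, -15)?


Area = |x1(y2-y3) + x2(y3-y1) + x3(y1-y2)| / 2
= |2*(-20--15) + 7*(-15--13) + -8*(-13--20)| / 2
= 40

40


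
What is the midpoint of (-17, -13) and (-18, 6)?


Midpoint = ((-17+-18)/2, (-13+6)/2) = (-17.5, -3.5)

(-17.5, -3.5)


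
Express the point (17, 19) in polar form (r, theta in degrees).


r = sqrt(17^2 + 19^2) = 25.4951
theta = atan2(19, 17) = 48.1798 degrees

r = 25.4951, theta = 48.1798 degrees


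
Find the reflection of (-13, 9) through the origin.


Reflection through origin: (x, y) -> (-x, -y)
(-13, 9) -> (13, -9)

(13, -9)


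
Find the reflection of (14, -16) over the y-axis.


Reflection across y-axis: (x, y) -> (-x, y)
(14, -16) -> (-14, -16)

(-14, -16)


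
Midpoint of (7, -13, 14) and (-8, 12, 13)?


Midpoint = ((7+-8)/2, (-13+12)/2, (14+13)/2) = (-0.5, -0.5, 13.5)

(-0.5, -0.5, 13.5)


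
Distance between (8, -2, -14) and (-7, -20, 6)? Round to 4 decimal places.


d = sqrt((-7-8)^2 + (-20--2)^2 + (6--14)^2) = 30.8058

30.8058


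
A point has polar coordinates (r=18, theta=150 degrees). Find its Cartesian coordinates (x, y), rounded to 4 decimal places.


x = 18 * cos(150) = -15.5885
y = 18 * sin(150) = 9

(-15.5885, 9)


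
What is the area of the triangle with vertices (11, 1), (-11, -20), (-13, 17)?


Area = |x1(y2-y3) + x2(y3-y1) + x3(y1-y2)| / 2
= |11*(-20-17) + -11*(17-1) + -13*(1--20)| / 2
= 428

428


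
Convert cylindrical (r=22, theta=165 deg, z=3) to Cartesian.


x = 22 * cos(165) = -21.2504
y = 22 * sin(165) = 5.694
z = 3

(-21.2504, 5.694, 3)


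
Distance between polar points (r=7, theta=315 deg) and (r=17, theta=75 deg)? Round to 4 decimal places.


d = sqrt(r1^2 + r2^2 - 2*r1*r2*cos(t2-t1))
d = sqrt(7^2 + 17^2 - 2*7*17*cos(75-315)) = 21.3776

21.3776


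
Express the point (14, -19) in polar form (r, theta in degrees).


r = sqrt(14^2 + (-19)^2) = 23.6008
theta = atan2(-19, 14) = 306.3844 degrees

r = 23.6008, theta = 306.3844 degrees


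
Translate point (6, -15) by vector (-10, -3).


Translation: (x+dx, y+dy) = (6+-10, -15+-3) = (-4, -18)

(-4, -18)


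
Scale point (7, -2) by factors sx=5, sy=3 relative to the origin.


Scaling: (x*sx, y*sy) = (7*5, -2*3) = (35, -6)

(35, -6)


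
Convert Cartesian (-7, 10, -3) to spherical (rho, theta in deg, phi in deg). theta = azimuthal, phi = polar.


rho = sqrt((-7)^2 + 10^2 + (-3)^2) = 12.5698
theta = atan2(10, -7) = 124.992 deg
phi = acos(-3/12.5698) = 103.8079 deg

rho = 12.5698, theta = 124.992 deg, phi = 103.8079 deg


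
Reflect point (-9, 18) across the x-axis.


Reflection across x-axis: (x, y) -> (x, -y)
(-9, 18) -> (-9, -18)

(-9, -18)


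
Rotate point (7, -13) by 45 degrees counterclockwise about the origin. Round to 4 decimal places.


x' = 7*cos(45) - -13*sin(45) = 14.1421
y' = 7*sin(45) + -13*cos(45) = -4.2426

(14.1421, -4.2426)


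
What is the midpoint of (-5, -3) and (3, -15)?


Midpoint = ((-5+3)/2, (-3+-15)/2) = (-1, -9)

(-1, -9)


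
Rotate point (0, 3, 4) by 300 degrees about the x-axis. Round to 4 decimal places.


x' = 0
y' = 3*cos(300) - 4*sin(300) = 4.9641
z' = 3*sin(300) + 4*cos(300) = -0.5981

(0, 4.9641, -0.5981)


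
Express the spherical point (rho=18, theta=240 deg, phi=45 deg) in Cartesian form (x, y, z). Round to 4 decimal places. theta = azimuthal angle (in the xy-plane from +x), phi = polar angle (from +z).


x = 18 * sin(45) * cos(240) = -6.364
y = 18 * sin(45) * sin(240) = -11.0227
z = 18 * cos(45) = 12.7279

(-6.364, -11.0227, 12.7279)


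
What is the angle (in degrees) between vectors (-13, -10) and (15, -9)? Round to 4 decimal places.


dot = -13*15 + -10*-9 = -105
|u| = 16.4012, |v| = 17.4929
cos(angle) = -0.366
angle = 111.4677 degrees

111.4677 degrees


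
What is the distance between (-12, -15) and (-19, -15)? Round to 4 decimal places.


d = sqrt((-19--12)^2 + (-15--15)^2) = 7

7


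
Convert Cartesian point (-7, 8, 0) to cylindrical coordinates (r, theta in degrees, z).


r = sqrt((-7)^2 + 8^2) = 10.6301
theta = atan2(8, -7) = 131.1859 deg
z = 0

r = 10.6301, theta = 131.1859 deg, z = 0


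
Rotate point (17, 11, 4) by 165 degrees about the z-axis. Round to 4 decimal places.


x' = 17*cos(165) - 11*sin(165) = -19.2677
y' = 17*sin(165) + 11*cos(165) = -6.2253
z' = 4

(-19.2677, -6.2253, 4)


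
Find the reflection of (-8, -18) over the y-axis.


Reflection across y-axis: (x, y) -> (-x, y)
(-8, -18) -> (8, -18)

(8, -18)


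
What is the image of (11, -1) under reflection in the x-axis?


Reflection across x-axis: (x, y) -> (x, -y)
(11, -1) -> (11, 1)

(11, 1)


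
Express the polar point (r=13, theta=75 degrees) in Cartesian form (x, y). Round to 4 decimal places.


x = 13 * cos(75) = 3.3646
y = 13 * sin(75) = 12.557

(3.3646, 12.557)


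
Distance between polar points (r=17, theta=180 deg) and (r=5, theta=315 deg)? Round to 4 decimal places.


d = sqrt(r1^2 + r2^2 - 2*r1*r2*cos(t2-t1))
d = sqrt(17^2 + 5^2 - 2*17*5*cos(315-180)) = 20.8377

20.8377


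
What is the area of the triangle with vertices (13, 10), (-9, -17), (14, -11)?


Area = |x1(y2-y3) + x2(y3-y1) + x3(y1-y2)| / 2
= |13*(-17--11) + -9*(-11-10) + 14*(10--17)| / 2
= 244.5

244.5


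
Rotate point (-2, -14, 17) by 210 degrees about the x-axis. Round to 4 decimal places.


x' = -2
y' = -14*cos(210) - 17*sin(210) = 20.6244
z' = -14*sin(210) + 17*cos(210) = -7.7224

(-2, 20.6244, -7.7224)


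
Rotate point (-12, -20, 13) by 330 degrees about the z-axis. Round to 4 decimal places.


x' = -12*cos(330) - -20*sin(330) = -20.3923
y' = -12*sin(330) + -20*cos(330) = -11.3205
z' = 13

(-20.3923, -11.3205, 13)


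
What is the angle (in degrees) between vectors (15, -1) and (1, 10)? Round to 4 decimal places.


dot = 15*1 + -1*10 = 5
|u| = 15.0333, |v| = 10.0499
cos(angle) = 0.0331
angle = 88.1035 degrees

88.1035 degrees


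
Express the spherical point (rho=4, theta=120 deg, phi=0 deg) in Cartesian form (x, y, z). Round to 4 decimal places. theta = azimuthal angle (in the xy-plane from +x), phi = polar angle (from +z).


x = 4 * sin(0) * cos(120) = 0
y = 4 * sin(0) * sin(120) = 0
z = 4 * cos(0) = 4

(0, 0, 4)


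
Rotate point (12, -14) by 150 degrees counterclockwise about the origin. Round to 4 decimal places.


x' = 12*cos(150) - -14*sin(150) = -3.3923
y' = 12*sin(150) + -14*cos(150) = 18.1244

(-3.3923, 18.1244)


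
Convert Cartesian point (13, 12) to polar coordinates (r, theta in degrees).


r = sqrt(13^2 + 12^2) = 17.6918
theta = atan2(12, 13) = 42.7094 degrees

r = 17.6918, theta = 42.7094 degrees


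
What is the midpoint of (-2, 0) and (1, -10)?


Midpoint = ((-2+1)/2, (0+-10)/2) = (-0.5, -5)

(-0.5, -5)


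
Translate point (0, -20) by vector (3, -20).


Translation: (x+dx, y+dy) = (0+3, -20+-20) = (3, -40)

(3, -40)


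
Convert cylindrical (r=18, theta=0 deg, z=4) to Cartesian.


x = 18 * cos(0) = 18
y = 18 * sin(0) = 0
z = 4

(18, 0, 4)


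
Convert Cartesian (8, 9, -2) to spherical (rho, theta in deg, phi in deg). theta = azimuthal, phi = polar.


rho = sqrt(8^2 + 9^2 + (-2)^2) = 12.2066
theta = atan2(9, 8) = 48.3665 deg
phi = acos(-2/12.2066) = 99.4302 deg

rho = 12.2066, theta = 48.3665 deg, phi = 99.4302 deg


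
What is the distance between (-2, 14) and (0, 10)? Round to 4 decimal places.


d = sqrt((0--2)^2 + (10-14)^2) = 4.4721

4.4721


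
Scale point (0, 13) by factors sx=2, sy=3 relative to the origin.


Scaling: (x*sx, y*sy) = (0*2, 13*3) = (0, 39)

(0, 39)


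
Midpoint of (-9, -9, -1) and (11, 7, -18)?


Midpoint = ((-9+11)/2, (-9+7)/2, (-1+-18)/2) = (1, -1, -9.5)

(1, -1, -9.5)


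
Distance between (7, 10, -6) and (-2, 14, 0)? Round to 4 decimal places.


d = sqrt((-2-7)^2 + (14-10)^2 + (0--6)^2) = 11.5326

11.5326


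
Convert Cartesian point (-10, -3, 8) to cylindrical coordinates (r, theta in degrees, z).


r = sqrt((-10)^2 + (-3)^2) = 10.4403
theta = atan2(-3, -10) = 196.6992 deg
z = 8

r = 10.4403, theta = 196.6992 deg, z = 8


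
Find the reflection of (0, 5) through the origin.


Reflection through origin: (x, y) -> (-x, -y)
(0, 5) -> (0, -5)

(0, -5)


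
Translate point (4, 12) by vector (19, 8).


Translation: (x+dx, y+dy) = (4+19, 12+8) = (23, 20)

(23, 20)


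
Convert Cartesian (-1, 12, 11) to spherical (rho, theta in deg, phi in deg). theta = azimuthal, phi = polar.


rho = sqrt((-1)^2 + 12^2 + 11^2) = 16.3095
theta = atan2(12, -1) = 94.7636 deg
phi = acos(11/16.3095) = 47.5883 deg

rho = 16.3095, theta = 94.7636 deg, phi = 47.5883 deg


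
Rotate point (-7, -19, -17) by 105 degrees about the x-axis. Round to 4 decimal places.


x' = -7
y' = -19*cos(105) - -17*sin(105) = 21.3383
z' = -19*sin(105) + -17*cos(105) = -13.9527

(-7, 21.3383, -13.9527)


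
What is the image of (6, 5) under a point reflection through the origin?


Reflection through origin: (x, y) -> (-x, -y)
(6, 5) -> (-6, -5)

(-6, -5)


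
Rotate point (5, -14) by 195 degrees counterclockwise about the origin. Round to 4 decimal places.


x' = 5*cos(195) - -14*sin(195) = -8.4531
y' = 5*sin(195) + -14*cos(195) = 12.2289

(-8.4531, 12.2289)


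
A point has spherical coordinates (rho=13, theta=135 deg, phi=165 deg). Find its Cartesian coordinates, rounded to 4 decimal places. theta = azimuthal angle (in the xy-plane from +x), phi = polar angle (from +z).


x = 13 * sin(165) * cos(135) = -2.3792
y = 13 * sin(165) * sin(135) = 2.3792
z = 13 * cos(165) = -12.557

(-2.3792, 2.3792, -12.557)


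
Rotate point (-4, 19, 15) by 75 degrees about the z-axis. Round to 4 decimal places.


x' = -4*cos(75) - 19*sin(75) = -19.3879
y' = -4*sin(75) + 19*cos(75) = 1.0539
z' = 15

(-19.3879, 1.0539, 15)


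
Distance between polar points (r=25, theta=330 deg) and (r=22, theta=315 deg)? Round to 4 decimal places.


d = sqrt(r1^2 + r2^2 - 2*r1*r2*cos(t2-t1))
d = sqrt(25^2 + 22^2 - 2*25*22*cos(315-330)) = 6.8177

6.8177


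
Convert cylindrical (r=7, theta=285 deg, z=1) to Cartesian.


x = 7 * cos(285) = 1.8117
y = 7 * sin(285) = -6.7615
z = 1

(1.8117, -6.7615, 1)


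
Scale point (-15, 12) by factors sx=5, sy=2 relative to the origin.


Scaling: (x*sx, y*sy) = (-15*5, 12*2) = (-75, 24)

(-75, 24)


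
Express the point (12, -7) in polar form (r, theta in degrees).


r = sqrt(12^2 + (-7)^2) = 13.8924
theta = atan2(-7, 12) = 329.7436 degrees

r = 13.8924, theta = 329.7436 degrees


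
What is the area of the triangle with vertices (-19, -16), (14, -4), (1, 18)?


Area = |x1(y2-y3) + x2(y3-y1) + x3(y1-y2)| / 2
= |-19*(-4-18) + 14*(18--16) + 1*(-16--4)| / 2
= 441

441


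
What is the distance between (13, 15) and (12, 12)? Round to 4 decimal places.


d = sqrt((12-13)^2 + (12-15)^2) = 3.1623

3.1623


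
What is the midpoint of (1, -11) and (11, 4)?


Midpoint = ((1+11)/2, (-11+4)/2) = (6, -3.5)

(6, -3.5)


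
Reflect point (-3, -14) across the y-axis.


Reflection across y-axis: (x, y) -> (-x, y)
(-3, -14) -> (3, -14)

(3, -14)


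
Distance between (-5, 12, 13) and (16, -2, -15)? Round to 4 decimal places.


d = sqrt((16--5)^2 + (-2-12)^2 + (-15-13)^2) = 37.6962

37.6962


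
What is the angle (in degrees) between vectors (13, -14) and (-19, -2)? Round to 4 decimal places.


dot = 13*-19 + -14*-2 = -219
|u| = 19.105, |v| = 19.105
cos(angle) = -0.6
angle = 126.8699 degrees

126.8699 degrees


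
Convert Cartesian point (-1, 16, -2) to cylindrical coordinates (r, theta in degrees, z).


r = sqrt((-1)^2 + 16^2) = 16.0312
theta = atan2(16, -1) = 93.5763 deg
z = -2

r = 16.0312, theta = 93.5763 deg, z = -2


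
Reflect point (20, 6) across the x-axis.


Reflection across x-axis: (x, y) -> (x, -y)
(20, 6) -> (20, -6)

(20, -6)


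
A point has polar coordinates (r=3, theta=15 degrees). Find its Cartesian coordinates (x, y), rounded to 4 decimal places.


x = 3 * cos(15) = 2.8978
y = 3 * sin(15) = 0.7765

(2.8978, 0.7765)


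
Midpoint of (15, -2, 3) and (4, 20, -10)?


Midpoint = ((15+4)/2, (-2+20)/2, (3+-10)/2) = (9.5, 9, -3.5)

(9.5, 9, -3.5)


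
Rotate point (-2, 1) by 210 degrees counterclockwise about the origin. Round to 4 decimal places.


x' = -2*cos(210) - 1*sin(210) = 2.2321
y' = -2*sin(210) + 1*cos(210) = 0.134

(2.2321, 0.134)


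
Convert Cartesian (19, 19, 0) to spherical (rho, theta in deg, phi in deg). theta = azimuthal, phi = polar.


rho = sqrt(19^2 + 19^2 + 0^2) = 26.8701
theta = atan2(19, 19) = 45 deg
phi = acos(0/26.8701) = 90 deg

rho = 26.8701, theta = 45 deg, phi = 90 deg


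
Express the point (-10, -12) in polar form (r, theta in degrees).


r = sqrt((-10)^2 + (-12)^2) = 15.6205
theta = atan2(-12, -10) = 230.1944 degrees

r = 15.6205, theta = 230.1944 degrees


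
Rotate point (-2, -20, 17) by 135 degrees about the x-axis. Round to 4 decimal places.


x' = -2
y' = -20*cos(135) - 17*sin(135) = 2.1213
z' = -20*sin(135) + 17*cos(135) = -26.163

(-2, 2.1213, -26.163)


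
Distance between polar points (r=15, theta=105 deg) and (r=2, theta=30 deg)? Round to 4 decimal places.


d = sqrt(r1^2 + r2^2 - 2*r1*r2*cos(t2-t1))
d = sqrt(15^2 + 2^2 - 2*15*2*cos(30-105)) = 14.6106

14.6106


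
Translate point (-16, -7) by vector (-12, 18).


Translation: (x+dx, y+dy) = (-16+-12, -7+18) = (-28, 11)

(-28, 11)


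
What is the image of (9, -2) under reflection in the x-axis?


Reflection across x-axis: (x, y) -> (x, -y)
(9, -2) -> (9, 2)

(9, 2)


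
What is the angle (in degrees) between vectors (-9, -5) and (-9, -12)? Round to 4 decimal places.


dot = -9*-9 + -5*-12 = 141
|u| = 10.2956, |v| = 15
cos(angle) = 0.913
angle = 24.0755 degrees

24.0755 degrees


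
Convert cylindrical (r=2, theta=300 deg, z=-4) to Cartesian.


x = 2 * cos(300) = 1
y = 2 * sin(300) = -1.7321
z = -4

(1, -1.7321, -4)


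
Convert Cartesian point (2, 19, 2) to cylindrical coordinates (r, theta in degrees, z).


r = sqrt(2^2 + 19^2) = 19.105
theta = atan2(19, 2) = 83.991 deg
z = 2

r = 19.105, theta = 83.991 deg, z = 2


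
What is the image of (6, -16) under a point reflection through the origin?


Reflection through origin: (x, y) -> (-x, -y)
(6, -16) -> (-6, 16)

(-6, 16)


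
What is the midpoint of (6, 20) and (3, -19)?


Midpoint = ((6+3)/2, (20+-19)/2) = (4.5, 0.5)

(4.5, 0.5)


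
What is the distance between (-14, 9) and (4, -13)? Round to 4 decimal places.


d = sqrt((4--14)^2 + (-13-9)^2) = 28.4253

28.4253


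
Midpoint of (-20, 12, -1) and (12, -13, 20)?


Midpoint = ((-20+12)/2, (12+-13)/2, (-1+20)/2) = (-4, -0.5, 9.5)

(-4, -0.5, 9.5)


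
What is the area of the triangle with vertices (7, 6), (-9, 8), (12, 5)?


Area = |x1(y2-y3) + x2(y3-y1) + x3(y1-y2)| / 2
= |7*(8-5) + -9*(5-6) + 12*(6-8)| / 2
= 3

3


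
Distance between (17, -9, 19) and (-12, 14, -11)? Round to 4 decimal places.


d = sqrt((-12-17)^2 + (14--9)^2 + (-11-19)^2) = 47.6445

47.6445


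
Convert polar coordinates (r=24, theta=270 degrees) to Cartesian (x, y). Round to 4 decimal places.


x = 24 * cos(270) = 0
y = 24 * sin(270) = -24

(0, -24)


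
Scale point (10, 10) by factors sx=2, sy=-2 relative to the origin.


Scaling: (x*sx, y*sy) = (10*2, 10*-2) = (20, -20)

(20, -20)


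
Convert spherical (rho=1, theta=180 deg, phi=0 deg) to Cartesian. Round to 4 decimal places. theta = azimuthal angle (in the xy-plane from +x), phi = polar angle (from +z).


x = 1 * sin(0) * cos(180) = 0
y = 1 * sin(0) * sin(180) = 0
z = 1 * cos(0) = 1

(0, 0, 1)


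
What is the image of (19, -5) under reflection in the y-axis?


Reflection across y-axis: (x, y) -> (-x, y)
(19, -5) -> (-19, -5)

(-19, -5)


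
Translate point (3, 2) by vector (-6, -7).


Translation: (x+dx, y+dy) = (3+-6, 2+-7) = (-3, -5)

(-3, -5)


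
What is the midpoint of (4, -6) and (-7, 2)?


Midpoint = ((4+-7)/2, (-6+2)/2) = (-1.5, -2)

(-1.5, -2)


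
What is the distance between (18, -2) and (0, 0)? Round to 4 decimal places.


d = sqrt((0-18)^2 + (0--2)^2) = 18.1108

18.1108


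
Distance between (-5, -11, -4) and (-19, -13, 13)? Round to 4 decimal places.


d = sqrt((-19--5)^2 + (-13--11)^2 + (13--4)^2) = 22.1133

22.1133


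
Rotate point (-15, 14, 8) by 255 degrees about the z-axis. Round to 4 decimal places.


x' = -15*cos(255) - 14*sin(255) = 17.4052
y' = -15*sin(255) + 14*cos(255) = 10.8654
z' = 8

(17.4052, 10.8654, 8)


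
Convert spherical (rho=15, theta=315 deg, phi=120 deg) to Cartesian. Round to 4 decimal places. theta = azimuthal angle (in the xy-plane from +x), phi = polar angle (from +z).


x = 15 * sin(120) * cos(315) = 9.1856
y = 15 * sin(120) * sin(315) = -9.1856
z = 15 * cos(120) = -7.5

(9.1856, -9.1856, -7.5)


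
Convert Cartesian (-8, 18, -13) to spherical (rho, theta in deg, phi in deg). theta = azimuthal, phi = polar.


rho = sqrt((-8)^2 + 18^2 + (-13)^2) = 23.6008
theta = atan2(18, -8) = 113.9625 deg
phi = acos(-13/23.6008) = 123.4238 deg

rho = 23.6008, theta = 113.9625 deg, phi = 123.4238 deg


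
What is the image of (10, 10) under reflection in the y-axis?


Reflection across y-axis: (x, y) -> (-x, y)
(10, 10) -> (-10, 10)

(-10, 10)


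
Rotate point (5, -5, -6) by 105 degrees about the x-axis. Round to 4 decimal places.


x' = 5
y' = -5*cos(105) - -6*sin(105) = 7.0897
z' = -5*sin(105) + -6*cos(105) = -3.2767

(5, 7.0897, -3.2767)


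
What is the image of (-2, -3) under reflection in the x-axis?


Reflection across x-axis: (x, y) -> (x, -y)
(-2, -3) -> (-2, 3)

(-2, 3)


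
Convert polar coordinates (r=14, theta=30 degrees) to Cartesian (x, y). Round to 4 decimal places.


x = 14 * cos(30) = 12.1244
y = 14 * sin(30) = 7

(12.1244, 7)


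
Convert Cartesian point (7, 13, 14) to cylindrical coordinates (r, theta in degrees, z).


r = sqrt(7^2 + 13^2) = 14.7648
theta = atan2(13, 7) = 61.6992 deg
z = 14

r = 14.7648, theta = 61.6992 deg, z = 14


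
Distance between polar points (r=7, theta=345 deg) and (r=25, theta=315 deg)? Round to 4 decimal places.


d = sqrt(r1^2 + r2^2 - 2*r1*r2*cos(t2-t1))
d = sqrt(7^2 + 25^2 - 2*7*25*cos(315-345)) = 19.2585

19.2585


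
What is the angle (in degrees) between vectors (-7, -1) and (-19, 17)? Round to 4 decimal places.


dot = -7*-19 + -1*17 = 116
|u| = 7.0711, |v| = 25.4951
cos(angle) = 0.6435
angle = 49.9503 degrees

49.9503 degrees


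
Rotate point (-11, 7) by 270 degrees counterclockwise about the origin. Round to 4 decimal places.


x' = -11*cos(270) - 7*sin(270) = 7
y' = -11*sin(270) + 7*cos(270) = 11

(7, 11)


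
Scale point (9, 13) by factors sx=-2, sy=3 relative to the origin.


Scaling: (x*sx, y*sy) = (9*-2, 13*3) = (-18, 39)

(-18, 39)


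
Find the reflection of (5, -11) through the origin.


Reflection through origin: (x, y) -> (-x, -y)
(5, -11) -> (-5, 11)

(-5, 11)


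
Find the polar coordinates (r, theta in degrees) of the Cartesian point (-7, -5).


r = sqrt((-7)^2 + (-5)^2) = 8.6023
theta = atan2(-5, -7) = 215.5377 degrees

r = 8.6023, theta = 215.5377 degrees


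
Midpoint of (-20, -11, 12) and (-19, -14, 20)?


Midpoint = ((-20+-19)/2, (-11+-14)/2, (12+20)/2) = (-19.5, -12.5, 16)

(-19.5, -12.5, 16)


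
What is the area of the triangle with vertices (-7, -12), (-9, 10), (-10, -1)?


Area = |x1(y2-y3) + x2(y3-y1) + x3(y1-y2)| / 2
= |-7*(10--1) + -9*(-1--12) + -10*(-12-10)| / 2
= 22

22


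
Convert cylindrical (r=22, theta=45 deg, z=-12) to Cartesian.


x = 22 * cos(45) = 15.5563
y = 22 * sin(45) = 15.5563
z = -12

(15.5563, 15.5563, -12)


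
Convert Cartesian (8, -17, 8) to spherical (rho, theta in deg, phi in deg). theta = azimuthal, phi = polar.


rho = sqrt(8^2 + (-17)^2 + 8^2) = 20.4206
theta = atan2(-17, 8) = 295.2011 deg
phi = acos(8/20.4206) = 66.9358 deg

rho = 20.4206, theta = 295.2011 deg, phi = 66.9358 deg


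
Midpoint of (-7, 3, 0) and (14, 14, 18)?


Midpoint = ((-7+14)/2, (3+14)/2, (0+18)/2) = (3.5, 8.5, 9)

(3.5, 8.5, 9)


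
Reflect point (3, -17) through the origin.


Reflection through origin: (x, y) -> (-x, -y)
(3, -17) -> (-3, 17)

(-3, 17)


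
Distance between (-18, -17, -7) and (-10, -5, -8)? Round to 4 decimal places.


d = sqrt((-10--18)^2 + (-5--17)^2 + (-8--7)^2) = 14.4568

14.4568


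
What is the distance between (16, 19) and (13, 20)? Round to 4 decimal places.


d = sqrt((13-16)^2 + (20-19)^2) = 3.1623

3.1623


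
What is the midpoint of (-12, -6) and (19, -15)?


Midpoint = ((-12+19)/2, (-6+-15)/2) = (3.5, -10.5)

(3.5, -10.5)


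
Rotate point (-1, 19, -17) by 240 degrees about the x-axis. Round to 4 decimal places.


x' = -1
y' = 19*cos(240) - -17*sin(240) = -24.2224
z' = 19*sin(240) + -17*cos(240) = -7.9545

(-1, -24.2224, -7.9545)


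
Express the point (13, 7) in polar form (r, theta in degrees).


r = sqrt(13^2 + 7^2) = 14.7648
theta = atan2(7, 13) = 28.3008 degrees

r = 14.7648, theta = 28.3008 degrees


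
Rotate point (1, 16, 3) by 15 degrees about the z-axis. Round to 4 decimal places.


x' = 1*cos(15) - 16*sin(15) = -3.1752
y' = 1*sin(15) + 16*cos(15) = 15.7136
z' = 3

(-3.1752, 15.7136, 3)


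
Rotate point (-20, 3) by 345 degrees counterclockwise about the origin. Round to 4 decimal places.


x' = -20*cos(345) - 3*sin(345) = -18.5421
y' = -20*sin(345) + 3*cos(345) = 8.0742

(-18.5421, 8.0742)


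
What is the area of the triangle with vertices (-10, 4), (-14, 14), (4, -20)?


Area = |x1(y2-y3) + x2(y3-y1) + x3(y1-y2)| / 2
= |-10*(14--20) + -14*(-20-4) + 4*(4-14)| / 2
= 22

22


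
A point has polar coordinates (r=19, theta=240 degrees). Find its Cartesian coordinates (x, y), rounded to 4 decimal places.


x = 19 * cos(240) = -9.5
y = 19 * sin(240) = -16.4545

(-9.5, -16.4545)


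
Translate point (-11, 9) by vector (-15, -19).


Translation: (x+dx, y+dy) = (-11+-15, 9+-19) = (-26, -10)

(-26, -10)


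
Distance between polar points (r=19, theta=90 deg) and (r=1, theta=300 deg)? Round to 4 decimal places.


d = sqrt(r1^2 + r2^2 - 2*r1*r2*cos(t2-t1))
d = sqrt(19^2 + 1^2 - 2*19*1*cos(300-90)) = 19.8723

19.8723


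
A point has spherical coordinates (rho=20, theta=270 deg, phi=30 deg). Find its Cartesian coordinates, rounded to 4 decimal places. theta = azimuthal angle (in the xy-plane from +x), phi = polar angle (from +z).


x = 20 * sin(30) * cos(270) = 0
y = 20 * sin(30) * sin(270) = -10
z = 20 * cos(30) = 17.3205

(0, -10, 17.3205)


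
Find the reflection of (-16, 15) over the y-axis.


Reflection across y-axis: (x, y) -> (-x, y)
(-16, 15) -> (16, 15)

(16, 15)


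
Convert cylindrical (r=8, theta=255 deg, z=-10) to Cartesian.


x = 8 * cos(255) = -2.0706
y = 8 * sin(255) = -7.7274
z = -10

(-2.0706, -7.7274, -10)


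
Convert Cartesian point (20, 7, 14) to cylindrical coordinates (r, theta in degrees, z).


r = sqrt(20^2 + 7^2) = 21.1896
theta = atan2(7, 20) = 19.29 deg
z = 14

r = 21.1896, theta = 19.29 deg, z = 14


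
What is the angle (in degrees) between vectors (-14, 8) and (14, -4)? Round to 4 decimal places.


dot = -14*14 + 8*-4 = -228
|u| = 16.1245, |v| = 14.5602
cos(angle) = -0.9711
angle = 166.2005 degrees

166.2005 degrees


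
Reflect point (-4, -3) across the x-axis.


Reflection across x-axis: (x, y) -> (x, -y)
(-4, -3) -> (-4, 3)

(-4, 3)


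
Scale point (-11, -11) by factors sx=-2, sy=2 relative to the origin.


Scaling: (x*sx, y*sy) = (-11*-2, -11*2) = (22, -22)

(22, -22)


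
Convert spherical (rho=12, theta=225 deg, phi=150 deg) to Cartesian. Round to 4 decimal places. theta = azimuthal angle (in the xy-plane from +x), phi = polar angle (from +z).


x = 12 * sin(150) * cos(225) = -4.2426
y = 12 * sin(150) * sin(225) = -4.2426
z = 12 * cos(150) = -10.3923

(-4.2426, -4.2426, -10.3923)


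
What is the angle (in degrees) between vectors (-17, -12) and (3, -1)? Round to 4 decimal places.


dot = -17*3 + -12*-1 = -39
|u| = 20.8087, |v| = 3.1623
cos(angle) = -0.5927
angle = 126.3475 degrees

126.3475 degrees


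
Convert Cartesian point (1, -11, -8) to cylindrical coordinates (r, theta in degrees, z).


r = sqrt(1^2 + (-11)^2) = 11.0454
theta = atan2(-11, 1) = 275.1944 deg
z = -8

r = 11.0454, theta = 275.1944 deg, z = -8


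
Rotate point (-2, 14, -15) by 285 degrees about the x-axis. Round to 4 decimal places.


x' = -2
y' = 14*cos(285) - -15*sin(285) = -10.8654
z' = 14*sin(285) + -15*cos(285) = -17.4052

(-2, -10.8654, -17.4052)


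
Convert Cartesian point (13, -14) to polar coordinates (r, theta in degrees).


r = sqrt(13^2 + (-14)^2) = 19.105
theta = atan2(-14, 13) = 312.8789 degrees

r = 19.105, theta = 312.8789 degrees


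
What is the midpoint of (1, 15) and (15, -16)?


Midpoint = ((1+15)/2, (15+-16)/2) = (8, -0.5)

(8, -0.5)


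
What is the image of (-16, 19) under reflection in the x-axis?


Reflection across x-axis: (x, y) -> (x, -y)
(-16, 19) -> (-16, -19)

(-16, -19)


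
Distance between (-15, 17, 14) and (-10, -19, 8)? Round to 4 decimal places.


d = sqrt((-10--15)^2 + (-19-17)^2 + (8-14)^2) = 36.8375

36.8375


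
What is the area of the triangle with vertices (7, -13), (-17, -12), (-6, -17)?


Area = |x1(y2-y3) + x2(y3-y1) + x3(y1-y2)| / 2
= |7*(-12--17) + -17*(-17--13) + -6*(-13--12)| / 2
= 54.5

54.5


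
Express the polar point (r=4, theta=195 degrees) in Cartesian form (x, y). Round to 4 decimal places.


x = 4 * cos(195) = -3.8637
y = 4 * sin(195) = -1.0353

(-3.8637, -1.0353)


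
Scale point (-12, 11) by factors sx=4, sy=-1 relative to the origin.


Scaling: (x*sx, y*sy) = (-12*4, 11*-1) = (-48, -11)

(-48, -11)


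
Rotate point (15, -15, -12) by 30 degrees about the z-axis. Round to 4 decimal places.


x' = 15*cos(30) - -15*sin(30) = 20.4904
y' = 15*sin(30) + -15*cos(30) = -5.4904
z' = -12

(20.4904, -5.4904, -12)
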